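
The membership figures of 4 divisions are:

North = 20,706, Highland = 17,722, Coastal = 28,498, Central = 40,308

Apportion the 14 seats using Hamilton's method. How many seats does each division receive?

Standard divisor: 107234 ÷ 14 ≈ 7659.571.
Standard quotas: North 2.7033, Highland 2.3137, Coastal 3.7206, Central 5.2624.
Lower quotas: North 2, Highland 2, Coastal 3, Central 5 (sum 12, leaving 2 seats).
Remainders in descending order: Coastal 0.7206, North 0.7033, Highland 0.3137, Central 0.2624.
Largest remainders: Coastal, North receive the extra seats.

North 3, Highland 2, Coastal 4, Central 5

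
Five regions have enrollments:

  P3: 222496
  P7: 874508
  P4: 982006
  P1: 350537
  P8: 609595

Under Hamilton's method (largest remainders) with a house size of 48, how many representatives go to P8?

The standard divisor is 3039142/48 ≈ 63315.458.
Standard quotas: P3 3.5141, P7 13.8119, P4 15.5097, P1 5.5364, P8 9.6279.
Lower quotas: P3 3, P7 13, P4 15, P1 5, P8 9 (sum 45, leaving 3 seats).
Remainders in descending order: P7 0.8119, P8 0.6279, P1 0.5364, P3 0.5141, P4 0.5097.
Largest remainders: P7, P8, P1 receive the extra seats.
P8 receives 10.

10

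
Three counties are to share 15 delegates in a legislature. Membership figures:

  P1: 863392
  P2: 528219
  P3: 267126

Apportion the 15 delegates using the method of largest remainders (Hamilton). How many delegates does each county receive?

The standard divisor is 1658737/15 ≈ 110582.467.
Standard quotas: P1 7.8077, P2 4.7767, P3 2.4156.
Lower quotas: P1 7, P2 4, P3 2 (sum 13, leaving 2 seats).
Remainders in descending order: P1 0.8077, P2 0.7767, P3 0.4156.
The surplus seats go to P1, P2.

P1 8, P2 5, P3 2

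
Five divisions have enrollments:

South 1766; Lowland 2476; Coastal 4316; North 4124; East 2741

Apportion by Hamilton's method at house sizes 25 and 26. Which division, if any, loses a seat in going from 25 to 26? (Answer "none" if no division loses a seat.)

At 25 seats: South 3, Lowland 4, Coastal 7, North 7, East 4.
At 26 seats: South 3, Lowland 4, Coastal 7, North 7, East 5.
No division's allocation decreased.

none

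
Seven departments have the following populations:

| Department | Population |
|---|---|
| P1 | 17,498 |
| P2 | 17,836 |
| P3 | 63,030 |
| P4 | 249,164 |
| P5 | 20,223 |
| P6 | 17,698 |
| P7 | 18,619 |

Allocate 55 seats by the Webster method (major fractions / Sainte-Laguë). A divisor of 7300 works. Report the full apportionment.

P1 2, P2 2, P3 9, P4 34, P5 3, P6 2, P7 3

With modified divisor 7300: modified quotas P1 2.397, P2 2.443, P3 8.634, P4 34.132, P5 2.770, P6 2.424, P7 2.551.
Rounding to the nearest integer: P1 2, P2 2, P3 9, P4 34, P5 3, P6 2, P7 3 (total 55).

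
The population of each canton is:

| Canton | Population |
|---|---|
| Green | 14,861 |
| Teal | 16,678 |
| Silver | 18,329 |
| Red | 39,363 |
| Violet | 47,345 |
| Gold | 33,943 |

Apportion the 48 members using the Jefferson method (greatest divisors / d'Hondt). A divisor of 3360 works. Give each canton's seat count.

With modified divisor 3360: modified quotas Green 4.423, Teal 4.964, Silver 5.455, Red 11.715, Violet 14.091, Gold 10.102.
Rounding down: Green 4, Teal 4, Silver 5, Red 11, Violet 14, Gold 10 (total 48).

Green: 4; Teal: 4; Silver: 5; Red: 11; Violet: 14; Gold: 10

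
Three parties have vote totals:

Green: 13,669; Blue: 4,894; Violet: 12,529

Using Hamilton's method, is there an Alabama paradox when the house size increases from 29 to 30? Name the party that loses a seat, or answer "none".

none

At 29 seats: Green 13, Blue 4, Violet 12.
At 30 seats: Green 13, Blue 5, Violet 12.
No party's allocation decreased.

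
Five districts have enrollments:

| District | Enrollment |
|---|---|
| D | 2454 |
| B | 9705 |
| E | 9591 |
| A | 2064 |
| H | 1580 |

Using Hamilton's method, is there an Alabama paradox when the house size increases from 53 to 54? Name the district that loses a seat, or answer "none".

At 53 seats: D 5, B 20, E 20, A 5, H 3.
At 54 seats: D 5, B 21, E 21, A 4, H 3.
A drops from 5 to 4.

A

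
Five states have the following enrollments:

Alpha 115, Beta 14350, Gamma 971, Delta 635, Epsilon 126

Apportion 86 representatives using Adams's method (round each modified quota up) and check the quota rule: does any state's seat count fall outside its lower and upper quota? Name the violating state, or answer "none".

Beta

Standard quotas: Alpha 0.611, Beta 76.193, Gamma 5.156, Delta 3.372, Epsilon 0.669.
Adams allocation: Alpha 1, Beta 74, Gamma 6, Delta 4, Epsilon 1.
Beta has quota 76.193 (lower 76, upper 77) but receives 74 — outside the quota interval.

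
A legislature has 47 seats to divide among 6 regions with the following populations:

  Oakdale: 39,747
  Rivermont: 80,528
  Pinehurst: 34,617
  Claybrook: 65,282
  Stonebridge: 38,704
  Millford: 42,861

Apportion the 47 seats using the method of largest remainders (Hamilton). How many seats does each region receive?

Oakdale=6; Rivermont=13; Pinehurst=5; Claybrook=10; Stonebridge=6; Millford=7

Total 301739; standard divisor 301739/47 ≈ 6419.979.
Standard quotas: Oakdale 6.1911, Rivermont 12.5433, Pinehurst 5.3921, Claybrook 10.1686, Stonebridge 6.0287, Millford 6.6762.
Lower quotas: Oakdale 6, Rivermont 12, Pinehurst 5, Claybrook 10, Stonebridge 6, Millford 6 (sum 45, leaving 2 seats).
Remainders in descending order: Millford 0.6762, Rivermont 0.5433, Pinehurst 0.3921, Oakdale 0.1911, Claybrook 0.1686, Stonebridge 0.0287.
Largest remainders: Millford, Rivermont receive the extra seats.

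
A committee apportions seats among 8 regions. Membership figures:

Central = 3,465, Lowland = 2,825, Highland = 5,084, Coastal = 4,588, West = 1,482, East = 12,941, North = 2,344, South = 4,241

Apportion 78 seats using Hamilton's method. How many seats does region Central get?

7

Standard divisor: 36970 ÷ 78 ≈ 473.974.
Standard quotas: Central 7.3105, Lowland 5.9602, Highland 10.7263, Coastal 9.6798, West 3.1268, East 27.3032, North 4.9454, South 8.9477.
Lower quotas: Central 7, Lowland 5, Highland 10, Coastal 9, West 3, East 27, North 4, South 8 (sum 73, leaving 5 seats).
Remainders in descending order: Lowland 0.9602, South 0.9477, North 0.9454, Highland 0.7263, Coastal 0.6798, Central 0.3105, East 0.3032, West 0.1268.
Largest remainders: Lowland, South, North, Highland, Coastal receive the extra seats.
Central receives 7.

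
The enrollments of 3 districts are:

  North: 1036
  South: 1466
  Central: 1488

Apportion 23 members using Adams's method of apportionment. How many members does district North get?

6

Standard divisor 3990/23 ≈ 173.478; standard quotas: North 5.972, South 8.451, Central 8.577.
Rounding up gives 6, 9, 9 = 24 seats, so the divisor must be adjusted.
With modified divisor 185: modified quotas North 5.600, South 7.924, Central 8.043.
Rounding up: North 6, South 8, Central 9 (total 23).
North receives 6.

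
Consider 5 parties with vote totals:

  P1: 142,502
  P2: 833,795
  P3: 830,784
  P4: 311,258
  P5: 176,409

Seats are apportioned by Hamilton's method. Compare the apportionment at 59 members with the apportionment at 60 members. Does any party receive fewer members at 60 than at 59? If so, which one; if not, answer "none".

At 59 seats: P1 4, P2 21, P3 21, P4 8, P5 5.
At 60 seats: P1 4, P2 22, P3 22, P4 8, P5 4.
P5 drops from 5 to 4.

P5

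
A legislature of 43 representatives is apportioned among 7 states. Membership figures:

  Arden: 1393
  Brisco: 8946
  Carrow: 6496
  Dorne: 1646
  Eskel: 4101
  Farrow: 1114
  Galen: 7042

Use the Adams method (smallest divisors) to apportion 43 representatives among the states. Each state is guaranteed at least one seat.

Arden 2, Brisco 12, Carrow 9, Dorne 3, Eskel 6, Farrow 2, Galen 9

Standard divisor 30738/43 ≈ 714.837; standard quotas: Arden 1.949, Brisco 12.515, Carrow 9.087, Dorne 2.303, Eskel 5.737, Farrow 1.558, Galen 9.851.
Rounding up gives 2, 13, 10, 3, 6, 2, 10 = 46 seats, so the divisor must be adjusted.
With modified divisor 800: modified quotas Arden 1.741, Brisco 11.182, Carrow 8.120, Dorne 2.058, Eskel 5.126, Farrow 1.393, Galen 8.803.
Rounding up: Arden 2, Brisco 12, Carrow 9, Dorne 3, Eskel 6, Farrow 2, Galen 9 (total 43).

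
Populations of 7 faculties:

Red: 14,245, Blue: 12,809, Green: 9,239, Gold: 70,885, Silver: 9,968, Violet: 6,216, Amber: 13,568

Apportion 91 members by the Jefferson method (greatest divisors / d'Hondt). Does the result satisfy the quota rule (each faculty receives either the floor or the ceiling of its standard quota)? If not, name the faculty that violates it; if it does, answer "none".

Standard quotas: Red 9.467, Blue 8.513, Green 6.140, Gold 47.108, Silver 6.624, Violet 4.131, Amber 9.017.
Jefferson allocation: Red 9, Blue 8, Green 6, Gold 49, Silver 6, Violet 4, Amber 9.
Gold has quota 47.108 (lower 47, upper 48) but receives 49 — outside the quota interval.

Gold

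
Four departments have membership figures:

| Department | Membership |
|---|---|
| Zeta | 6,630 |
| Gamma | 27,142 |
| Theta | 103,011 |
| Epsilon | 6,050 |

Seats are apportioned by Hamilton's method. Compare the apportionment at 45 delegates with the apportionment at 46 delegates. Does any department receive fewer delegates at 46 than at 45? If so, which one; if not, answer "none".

At 45 seats: Zeta 2, Gamma 9, Theta 32, Epsilon 2.
At 46 seats: Zeta 2, Gamma 9, Theta 33, Epsilon 2.
No department's allocation decreased.

none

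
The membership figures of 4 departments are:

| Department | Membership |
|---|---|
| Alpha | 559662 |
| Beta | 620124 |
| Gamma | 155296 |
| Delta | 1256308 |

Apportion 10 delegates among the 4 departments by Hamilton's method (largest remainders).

The standard divisor is 2591390/10 = 259139.
Standard quotas: Alpha 2.1597, Beta 2.3930, Gamma 0.5993, Delta 4.8480.
Lower quotas: Alpha 2, Beta 2, Gamma 0, Delta 4 (sum 8, leaving 2 seats).
Remainders in descending order: Delta 0.8480, Gamma 0.5993, Beta 0.3930, Alpha 0.1597.
Largest remainders: Delta, Gamma receive the extra seats.

Alpha: 2, Beta: 2, Gamma: 1, Delta: 5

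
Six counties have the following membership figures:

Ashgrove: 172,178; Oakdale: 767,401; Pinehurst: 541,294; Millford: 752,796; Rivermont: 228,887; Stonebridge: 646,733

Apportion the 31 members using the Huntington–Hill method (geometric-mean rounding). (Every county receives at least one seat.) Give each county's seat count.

With divisor 100195: modified quotas Ashgrove 1.718, Oakdale 7.659, Pinehurst 5.402, Millford 7.513, Rivermont 2.284, Stonebridge 6.455.
Geometric-mean thresholds: Ashgrove √(1·2)=1.414, Oakdale √(7·8)=7.483, Pinehurst √(5·6)=5.477, Millford √(7·8)=7.483, Rivermont √(2·3)=2.449, Stonebridge √(6·7)=6.481.
Each quota rounded against its threshold gives Ashgrove 2, Oakdale 8, Pinehurst 5, Millford 8, Rivermont 2, Stonebridge 6 (total 31).

Ashgrove 2; Oakdale 8; Pinehurst 5; Millford 8; Rivermont 2; Stonebridge 6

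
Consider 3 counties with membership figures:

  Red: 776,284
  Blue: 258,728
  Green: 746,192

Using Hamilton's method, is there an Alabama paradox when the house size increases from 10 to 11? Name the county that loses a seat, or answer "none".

Blue

At 10 seats: Red 4, Blue 2, Green 4.
At 11 seats: Red 5, Blue 1, Green 5.
Blue drops from 2 to 1.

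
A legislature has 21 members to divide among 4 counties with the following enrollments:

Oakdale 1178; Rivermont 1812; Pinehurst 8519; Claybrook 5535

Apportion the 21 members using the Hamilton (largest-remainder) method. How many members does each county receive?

The standard divisor is 17044/21 ≈ 811.619.
Standard quotas: Oakdale 1.4514, Rivermont 2.2326, Pinehurst 10.4963, Claybrook 6.8197.
Lower quotas: Oakdale 1, Rivermont 2, Pinehurst 10, Claybrook 6 (sum 19, leaving 2 seats).
Remainders in descending order: Claybrook 0.8197, Pinehurst 0.4963, Oakdale 0.4514, Rivermont 0.2326.
Largest remainders: Claybrook, Pinehurst receive the extra seats.

Oakdale: 1; Rivermont: 2; Pinehurst: 11; Claybrook: 7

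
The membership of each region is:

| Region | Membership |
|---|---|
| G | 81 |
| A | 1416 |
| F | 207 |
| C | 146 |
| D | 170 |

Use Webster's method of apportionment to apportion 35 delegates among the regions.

G: 1; A: 24; F: 4; C: 3; D: 3

Standard divisor 2020/35 ≈ 57.714; standard quotas: G 1.403, A 24.535, F 3.587, C 2.530, D 2.946.
Rounding to the nearest integer gives 1, 25, 4, 3, 3 = 36 seats, so the divisor must be adjusted.
With modified divisor 57.92: modified quotas G 1.398, A 24.448, F 3.574, C 2.521, D 2.935.
Rounding to the nearest integer: G 1, A 24, F 4, C 3, D 3 (total 35).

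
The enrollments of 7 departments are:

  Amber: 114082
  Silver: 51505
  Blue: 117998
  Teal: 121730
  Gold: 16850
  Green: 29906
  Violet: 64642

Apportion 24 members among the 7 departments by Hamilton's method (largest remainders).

Amber 5, Silver 2, Blue 6, Teal 6, Gold 1, Green 1, Violet 3

Standard divisor: 516713 ÷ 24 ≈ 21529.708.
Standard quotas: Amber 5.2988, Silver 2.3923, Blue 5.4807, Teal 5.6540, Gold 0.7826, Green 1.3891, Violet 3.0025.
Lower quotas: Amber 5, Silver 2, Blue 5, Teal 5, Gold 0, Green 1, Violet 3 (sum 21, leaving 3 seats).
Remainders in descending order: Gold 0.7826, Teal 0.6540, Blue 0.4807, Silver 0.3923, Green 0.3891, Amber 0.2988, Violet 0.0025.
Largest remainders: Gold, Teal, Blue receive the extra seats.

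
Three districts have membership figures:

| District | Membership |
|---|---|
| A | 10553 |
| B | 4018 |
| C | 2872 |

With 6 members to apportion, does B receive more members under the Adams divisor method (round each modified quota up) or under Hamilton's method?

Adams: A 3, B 2, C 1.
Hamilton: A 4, B 1, C 1.
B gets 2 under Adams and 1 under Hamilton.

Adams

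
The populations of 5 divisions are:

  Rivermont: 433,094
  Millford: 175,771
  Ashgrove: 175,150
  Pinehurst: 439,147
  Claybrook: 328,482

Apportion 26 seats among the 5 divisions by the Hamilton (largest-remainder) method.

The standard divisor is 1551644/26 ≈ 59678.615.
Standard quotas: Rivermont 7.2571, Millford 2.9453, Ashgrove 2.9349, Pinehurst 7.3585, Claybrook 5.5042.
Lower quotas: Rivermont 7, Millford 2, Ashgrove 2, Pinehurst 7, Claybrook 5 (sum 23, leaving 3 seats).
Remainders in descending order: Millford 0.9453, Ashgrove 0.9349, Claybrook 0.5042, Pinehurst 0.3585, Rivermont 0.2571.
The surplus seats go to Millford, Ashgrove, Claybrook.

Rivermont=7, Millford=3, Ashgrove=3, Pinehurst=7, Claybrook=6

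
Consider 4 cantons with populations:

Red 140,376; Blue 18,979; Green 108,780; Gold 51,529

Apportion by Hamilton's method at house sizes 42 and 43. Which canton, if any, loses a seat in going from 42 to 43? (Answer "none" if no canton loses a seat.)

Blue

At 42 seats: Red 18, Blue 3, Green 14, Gold 7.
At 43 seats: Red 19, Blue 2, Green 15, Gold 7.
Blue drops from 3 to 2.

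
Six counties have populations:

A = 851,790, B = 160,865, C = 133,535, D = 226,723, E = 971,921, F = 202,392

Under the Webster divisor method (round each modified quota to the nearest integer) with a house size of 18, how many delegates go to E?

7

Standard divisor 2547226/18 ≈ 141512.556; standard quotas: A 6.019, B 1.137, C 0.944, D 1.602, E 6.868, F 1.430.
Rounding to the nearest integer gives A 6, B 1, C 1, D 2, E 7, F 1 — total 18, matching the house size, so no adjustment is needed.
E receives 7.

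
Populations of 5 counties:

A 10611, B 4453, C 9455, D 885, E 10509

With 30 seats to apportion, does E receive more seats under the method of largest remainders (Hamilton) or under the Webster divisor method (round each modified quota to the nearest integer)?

Hamilton

Hamilton: A 9, B 3, C 8, D 1, E 9.
Webster: A 9, B 4, C 8, D 1, E 8.
E gets 9 under Hamilton and 8 under Webster.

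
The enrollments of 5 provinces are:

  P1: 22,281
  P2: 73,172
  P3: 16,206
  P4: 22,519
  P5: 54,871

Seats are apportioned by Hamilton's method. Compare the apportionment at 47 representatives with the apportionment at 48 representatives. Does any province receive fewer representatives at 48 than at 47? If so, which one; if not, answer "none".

none

At 47 seats: P1 5, P2 18, P3 4, P4 6, P5 14.
At 48 seats: P1 6, P2 18, P3 4, P4 6, P5 14.
No province's allocation decreased.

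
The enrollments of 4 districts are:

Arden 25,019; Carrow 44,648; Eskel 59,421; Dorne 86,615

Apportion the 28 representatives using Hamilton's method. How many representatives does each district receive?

Arden=3; Carrow=6; Eskel=8; Dorne=11

The standard divisor is 215703/28 ≈ 7703.679.
Standard quotas: Arden 3.2477, Carrow 5.7957, Eskel 7.7133, Dorne 11.2433.
Lower quotas: Arden 3, Carrow 5, Eskel 7, Dorne 11 (sum 26, leaving 2 seats).
Remainders in descending order: Carrow 0.7957, Eskel 0.7133, Arden 0.2477, Dorne 0.2433.
The surplus seats go to Carrow, Eskel.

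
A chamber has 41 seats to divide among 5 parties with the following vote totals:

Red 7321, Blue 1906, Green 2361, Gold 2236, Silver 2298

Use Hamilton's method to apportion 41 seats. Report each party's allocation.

The standard divisor is 16122/41 ≈ 393.22.
Standard quotas: Red 18.6181, Blue 4.8472, Green 6.0043, Gold 5.6864, Silver 5.8441.
Lower quotas: Red 18, Blue 4, Green 6, Gold 5, Silver 5 (sum 38, leaving 3 seats).
Remainders in descending order: Blue 0.8472, Silver 0.8441, Gold 0.6864, Red 0.6181, Green 0.0043.
Largest remainders: Blue, Silver, Gold receive the extra seats.

Red: 18, Blue: 5, Green: 6, Gold: 6, Silver: 6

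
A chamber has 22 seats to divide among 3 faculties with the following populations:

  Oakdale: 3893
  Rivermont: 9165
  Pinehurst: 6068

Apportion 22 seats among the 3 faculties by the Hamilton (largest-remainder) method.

The standard divisor is 19126/22 ≈ 869.364.
Standard quotas: Oakdale 4.4780, Rivermont 10.5422, Pinehurst 6.9798.
Lower quotas: Oakdale 4, Rivermont 10, Pinehurst 6 (sum 20, leaving 2 seats).
Remainders in descending order: Pinehurst 0.9798, Rivermont 0.5422, Oakdale 0.4780.
Largest remainders: Pinehurst, Rivermont receive the extra seats.

Oakdale 4, Rivermont 11, Pinehurst 7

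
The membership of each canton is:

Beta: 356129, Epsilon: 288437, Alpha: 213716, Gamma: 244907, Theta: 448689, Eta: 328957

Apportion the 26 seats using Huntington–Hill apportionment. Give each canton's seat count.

Beta=5, Epsilon=4, Alpha=3, Gamma=3, Theta=6, Eta=5

With divisor 72128: modified quotas Beta 4.937, Epsilon 3.999, Alpha 2.963, Gamma 3.395, Theta 6.221, Eta 4.561.
Geometric-mean thresholds: Beta √(4·5)=4.472, Epsilon √(3·4)=3.464, Alpha √(2·3)=2.449, Gamma √(3·4)=3.464, Theta √(6·7)=6.481, Eta √(4·5)=4.472.
Each quota rounded against its threshold gives Beta 5, Epsilon 4, Alpha 3, Gamma 3, Theta 6, Eta 5 (total 26).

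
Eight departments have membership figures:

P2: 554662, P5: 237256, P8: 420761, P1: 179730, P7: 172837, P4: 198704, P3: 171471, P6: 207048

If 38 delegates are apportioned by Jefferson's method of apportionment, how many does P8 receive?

8

Standard divisor 2142469/38 ≈ 56380.763; standard quotas: P2 9.838, P5 4.208, P8 7.463, P1 3.188, P7 3.066, P4 3.524, P3 3.041, P6 3.672.
Rounding down gives 9, 4, 7, 3, 3, 3, 3, 3 = 35 seats, so the divisor must be adjusted.
With modified divisor 51100: modified quotas P2 10.854, P5 4.643, P8 8.234, P1 3.517, P7 3.382, P4 3.889, P3 3.356, P6 4.052.
Rounding down: P2 10, P5 4, P8 8, P1 3, P7 3, P4 3, P3 3, P6 4 (total 38).
P8 receives 8.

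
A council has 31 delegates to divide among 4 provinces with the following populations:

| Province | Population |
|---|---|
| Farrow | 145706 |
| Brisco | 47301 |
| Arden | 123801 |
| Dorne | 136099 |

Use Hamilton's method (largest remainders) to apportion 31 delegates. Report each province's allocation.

Farrow 10, Brisco 3, Arden 9, Dorne 9

The standard divisor is 452907/31 ≈ 14609.903.
Standard quotas: Farrow 9.9731, Brisco 3.2376, Arden 8.4738, Dorne 9.3155.
Lower quotas: Farrow 9, Brisco 3, Arden 8, Dorne 9 (sum 29, leaving 2 seats).
Remainders in descending order: Farrow 0.9731, Arden 0.4738, Dorne 0.3155, Brisco 0.2376.
The surplus seats go to Farrow, Arden.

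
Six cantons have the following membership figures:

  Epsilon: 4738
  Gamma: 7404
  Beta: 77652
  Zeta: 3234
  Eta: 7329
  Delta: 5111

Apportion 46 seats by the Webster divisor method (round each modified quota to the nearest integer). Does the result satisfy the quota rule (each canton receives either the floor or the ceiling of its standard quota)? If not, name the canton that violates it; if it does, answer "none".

Beta

Standard quotas: Epsilon 2.066, Gamma 3.229, Beta 33.868, Zeta 1.411, Eta 3.197, Delta 2.229.
Webster allocation: Epsilon 2, Gamma 3, Beta 35, Zeta 1, Eta 3, Delta 2.
Beta has quota 33.868 (lower 33, upper 34) but receives 35 — outside the quota interval.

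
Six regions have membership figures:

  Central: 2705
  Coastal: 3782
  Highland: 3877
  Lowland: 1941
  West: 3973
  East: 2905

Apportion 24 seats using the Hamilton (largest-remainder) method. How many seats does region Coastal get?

Total 19183; standard divisor 19183/24 ≈ 799.292.
Standard quotas: Central 3.384, Coastal 4.732, Highland 4.851, Lowland 2.428, West 4.971, East 3.634.
Lower quotas: Central 3, Coastal 4, Highland 4, Lowland 2, West 4, East 3 (sum 20, leaving 4 seats).
Remainders in descending order: West 0.971, Highland 0.851, Coastal 0.732, East 0.634, Lowland 0.428, Central 0.384.
The surplus seats go to West, Highland, Coastal, East.
Coastal receives 5.

5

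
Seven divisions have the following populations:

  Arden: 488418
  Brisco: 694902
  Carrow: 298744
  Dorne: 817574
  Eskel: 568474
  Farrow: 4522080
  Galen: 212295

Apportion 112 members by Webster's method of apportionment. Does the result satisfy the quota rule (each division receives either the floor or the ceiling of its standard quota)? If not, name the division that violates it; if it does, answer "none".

Farrow

Standard quotas: Arden 7.195, Brisco 10.237, Carrow 4.401, Dorne 12.045, Eskel 8.375, Farrow 66.619, Galen 3.128.
Webster allocation: Arden 7, Brisco 10, Carrow 4, Dorne 12, Eskel 8, Farrow 68, Galen 3.
Farrow has quota 66.619 (lower 66, upper 67) but receives 68 — outside the quota interval.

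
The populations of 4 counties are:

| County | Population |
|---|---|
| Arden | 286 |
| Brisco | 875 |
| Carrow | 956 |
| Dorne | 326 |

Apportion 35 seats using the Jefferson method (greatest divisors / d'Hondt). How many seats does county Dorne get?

4

Standard divisor 2443/35 ≈ 69.8; standard quotas: Arden 4.097, Brisco 12.536, Carrow 13.696, Dorne 4.670.
Rounding down gives 4, 12, 13, 4 = 33 seats, so the divisor must be adjusted.
With modified divisor 66: modified quotas Arden 4.333, Brisco 13.258, Carrow 14.485, Dorne 4.939.
Rounding down: Arden 4, Brisco 13, Carrow 14, Dorne 4 (total 35).
Dorne receives 4.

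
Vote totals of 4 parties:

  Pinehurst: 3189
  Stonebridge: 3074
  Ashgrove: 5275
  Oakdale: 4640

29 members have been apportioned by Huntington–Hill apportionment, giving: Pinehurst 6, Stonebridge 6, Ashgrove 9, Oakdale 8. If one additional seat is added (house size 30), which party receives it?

Priority for the next seat is population ÷ (√(s·(s+1))).
Priorities: Pinehurst 492.073, Stonebridge 474.328, Ashgrove 556.034, Oakdale 546.829.
Highest priority: Ashgrove.

Ashgrove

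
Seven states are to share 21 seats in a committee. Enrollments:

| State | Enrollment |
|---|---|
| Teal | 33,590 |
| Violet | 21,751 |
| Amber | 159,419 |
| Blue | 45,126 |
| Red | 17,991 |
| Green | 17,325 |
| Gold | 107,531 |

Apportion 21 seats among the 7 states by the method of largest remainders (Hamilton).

The standard divisor is 402733/21 ≈ 19177.762.
Standard quotas: Teal 1.7515, Violet 1.1342, Amber 8.3127, Blue 2.3530, Red 0.9381, Green 0.9034, Gold 5.6071.
Lower quotas: Teal 1, Violet 1, Amber 8, Blue 2, Red 0, Green 0, Gold 5 (sum 17, leaving 4 seats).
Remainders in descending order: Red 0.9381, Green 0.9034, Teal 0.7515, Gold 0.6071, Blue 0.3530, Amber 0.3127, Violet 0.1342.
The surplus seats go to Red, Green, Teal, Gold.

Teal: 2; Violet: 1; Amber: 8; Blue: 2; Red: 1; Green: 1; Gold: 6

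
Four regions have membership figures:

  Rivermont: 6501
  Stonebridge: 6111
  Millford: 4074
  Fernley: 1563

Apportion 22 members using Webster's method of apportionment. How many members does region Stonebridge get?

Standard divisor 18249/22 ≈ 829.5; standard quotas: Rivermont 7.837, Stonebridge 7.367, Millford 4.911, Fernley 1.884.
Rounding to the nearest integer gives Rivermont 8, Stonebridge 7, Millford 5, Fernley 2 — total 22, matching the house size, so no adjustment is needed.
Stonebridge receives 7.

7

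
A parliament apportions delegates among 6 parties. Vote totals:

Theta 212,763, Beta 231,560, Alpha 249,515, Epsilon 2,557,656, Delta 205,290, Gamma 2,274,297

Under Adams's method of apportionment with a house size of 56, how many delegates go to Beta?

Standard divisor 5731081/56 ≈ 102340.732; standard quotas: Theta 2.079, Beta 2.263, Alpha 2.438, Epsilon 24.992, Delta 2.006, Gamma 22.223.
Rounding up gives 3, 3, 3, 25, 3, 23 = 60 seats, so the divisor must be adjusted.
With modified divisor 107781: modified quotas Theta 1.974, Beta 2.148, Alpha 2.315, Epsilon 23.730, Delta 1.905, Gamma 21.101.
Rounding up: Theta 2, Beta 3, Alpha 3, Epsilon 24, Delta 2, Gamma 22 (total 56).
Beta receives 3.

3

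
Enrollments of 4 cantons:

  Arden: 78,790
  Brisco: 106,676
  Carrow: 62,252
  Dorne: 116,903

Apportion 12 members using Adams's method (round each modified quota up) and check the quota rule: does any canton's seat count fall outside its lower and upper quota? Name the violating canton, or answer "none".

Standard quotas: Arden 2.593, Brisco 3.511, Carrow 2.049, Dorne 3.847.
Adams allocation: Arden 3, Brisco 3, Carrow 2, Dorne 4.
Every allocation lies between the lower and upper quota.

none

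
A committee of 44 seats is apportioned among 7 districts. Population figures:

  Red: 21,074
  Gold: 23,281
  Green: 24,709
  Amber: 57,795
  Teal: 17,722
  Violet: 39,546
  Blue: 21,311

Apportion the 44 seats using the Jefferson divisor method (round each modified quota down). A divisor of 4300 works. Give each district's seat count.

With modified divisor 4300: modified quotas Red 4.901, Gold 5.414, Green 5.746, Amber 13.441, Teal 4.121, Violet 9.197, Blue 4.956.
Rounding down: Red 4, Gold 5, Green 5, Amber 13, Teal 4, Violet 9, Blue 4 (total 44).

Red 4; Gold 5; Green 5; Amber 13; Teal 4; Violet 9; Blue 4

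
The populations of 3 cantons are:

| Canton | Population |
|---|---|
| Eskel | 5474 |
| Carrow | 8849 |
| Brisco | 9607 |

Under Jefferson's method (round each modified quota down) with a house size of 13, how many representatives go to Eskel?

Standard divisor 23930/13 ≈ 1840.769; standard quotas: Eskel 2.974, Carrow 4.807, Brisco 5.219.
Rounding down gives 2, 4, 5 = 11 seats, so the divisor must be adjusted.
With modified divisor 1700: modified quotas Eskel 3.220, Carrow 5.205, Brisco 5.651.
Rounding down: Eskel 3, Carrow 5, Brisco 5 (total 13).
Eskel receives 3.

3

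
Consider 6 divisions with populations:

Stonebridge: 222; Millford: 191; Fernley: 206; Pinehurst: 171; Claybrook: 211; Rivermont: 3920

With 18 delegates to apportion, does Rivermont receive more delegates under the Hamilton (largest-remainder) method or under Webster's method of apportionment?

Hamilton: Stonebridge 1, Millford 1, Fernley 1, Pinehurst 0, Claybrook 1, Rivermont 14.
Webster: Stonebridge 1, Millford 1, Fernley 1, Pinehurst 1, Claybrook 1, Rivermont 13.
Rivermont gets 14 under Hamilton and 13 under Webster.

Hamilton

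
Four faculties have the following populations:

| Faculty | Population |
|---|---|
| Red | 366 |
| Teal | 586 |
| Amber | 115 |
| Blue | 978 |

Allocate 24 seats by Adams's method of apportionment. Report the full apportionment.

Standard divisor 2045/24 ≈ 85.208; standard quotas: Red 4.295, Teal 6.877, Amber 1.350, Blue 11.478.
Rounding up gives 5, 7, 2, 12 = 26 seats, so the divisor must be adjusted.
With modified divisor 95: modified quotas Red 3.853, Teal 6.168, Amber 1.211, Blue 10.295.
Rounding up: Red 4, Teal 7, Amber 2, Blue 11 (total 24).

Red 4; Teal 7; Amber 2; Blue 11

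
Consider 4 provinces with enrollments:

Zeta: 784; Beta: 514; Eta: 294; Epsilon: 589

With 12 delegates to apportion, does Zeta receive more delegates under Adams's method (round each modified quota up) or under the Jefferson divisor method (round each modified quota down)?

Jefferson

Adams: Zeta 4, Beta 3, Eta 2, Epsilon 3.
Jefferson: Zeta 5, Beta 3, Eta 1, Epsilon 3.
Zeta gets 4 under Adams and 5 under Jefferson.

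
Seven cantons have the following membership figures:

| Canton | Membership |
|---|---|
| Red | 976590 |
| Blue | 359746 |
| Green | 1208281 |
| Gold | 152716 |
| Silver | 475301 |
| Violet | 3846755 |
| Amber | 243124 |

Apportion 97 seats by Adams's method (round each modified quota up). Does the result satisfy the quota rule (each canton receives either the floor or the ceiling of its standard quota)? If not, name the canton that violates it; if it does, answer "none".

Violet

Standard quotas: Red 13.044, Blue 4.805, Green 16.138, Gold 2.040, Silver 6.348, Violet 51.378, Amber 3.247.
Adams allocation: Red 13, Blue 5, Green 16, Gold 2, Silver 7, Violet 50, Amber 4.
Violet has quota 51.378 (lower 51, upper 52) but receives 50 — outside the quota interval.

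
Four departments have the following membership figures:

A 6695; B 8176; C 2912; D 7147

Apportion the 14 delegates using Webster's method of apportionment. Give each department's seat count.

Standard divisor 24930/14 ≈ 1780.714; standard quotas: A 3.760, B 4.591, C 1.635, D 4.014.
Rounding to the nearest integer gives 4, 5, 2, 4 = 15 seats, so the divisor must be adjusted.
With modified divisor 1900: modified quotas A 3.524, B 4.303, C 1.533, D 3.762.
Rounding to the nearest integer: A 4, B 4, C 2, D 4 (total 14).

A=4; B=4; C=2; D=4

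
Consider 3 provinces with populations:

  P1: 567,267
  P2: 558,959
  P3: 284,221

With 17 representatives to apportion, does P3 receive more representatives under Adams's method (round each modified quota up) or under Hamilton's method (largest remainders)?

Adams: P1 7, P2 6, P3 4.
Hamilton: P1 7, P2 7, P3 3.
P3 gets 4 under Adams and 3 under Hamilton.

Adams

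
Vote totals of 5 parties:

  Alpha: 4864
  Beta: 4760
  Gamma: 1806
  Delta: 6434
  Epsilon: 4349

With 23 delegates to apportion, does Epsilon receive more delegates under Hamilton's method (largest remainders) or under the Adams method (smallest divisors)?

Hamilton: Alpha 5, Beta 5, Gamma 2, Delta 7, Epsilon 4.
Adams: Alpha 5, Beta 5, Gamma 2, Delta 6, Epsilon 5.
Epsilon gets 4 under Hamilton and 5 under Adams.

Adams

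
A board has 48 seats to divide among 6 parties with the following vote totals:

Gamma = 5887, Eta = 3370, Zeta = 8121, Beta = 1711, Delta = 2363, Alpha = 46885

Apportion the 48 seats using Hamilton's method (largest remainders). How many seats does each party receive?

Gamma: 4; Eta: 2; Zeta: 6; Beta: 1; Delta: 2; Alpha: 33

The standard divisor is 68337/48 ≈ 1423.688.
Standard quotas: Gamma 4.1350, Eta 2.3671, Zeta 5.7042, Beta 1.2018, Delta 1.6598, Alpha 32.9321.
Lower quotas: Gamma 4, Eta 2, Zeta 5, Beta 1, Delta 1, Alpha 32 (sum 45, leaving 3 seats).
Remainders in descending order: Alpha 0.9321, Zeta 0.7042, Delta 0.6598, Eta 0.3671, Beta 0.2018, Gamma 0.1350.
The surplus seats go to Alpha, Zeta, Delta.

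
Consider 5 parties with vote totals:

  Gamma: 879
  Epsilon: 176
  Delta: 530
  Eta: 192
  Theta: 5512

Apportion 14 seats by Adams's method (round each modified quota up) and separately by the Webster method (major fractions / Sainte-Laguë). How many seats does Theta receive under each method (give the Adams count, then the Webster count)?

Adams: Gamma 2, Epsilon 1, Delta 1, Eta 1, Theta 9.
Webster: Gamma 2, Epsilon 0, Delta 1, Eta 0, Theta 11.
Theta gets 9 under Adams and 11 under Webster.

9 and 11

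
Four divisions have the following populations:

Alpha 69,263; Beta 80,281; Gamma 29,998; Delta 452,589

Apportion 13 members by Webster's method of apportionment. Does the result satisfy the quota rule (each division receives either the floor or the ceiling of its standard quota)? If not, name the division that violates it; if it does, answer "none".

Standard quotas: Alpha 1.424, Beta 1.651, Gamma 0.617, Delta 9.308.
Webster allocation: Alpha 1, Beta 2, Gamma 1, Delta 9.
Every allocation lies between the lower and upper quota.

none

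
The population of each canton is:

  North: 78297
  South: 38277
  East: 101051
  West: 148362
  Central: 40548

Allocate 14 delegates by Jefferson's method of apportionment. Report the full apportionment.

North=3, South=1, East=4, West=5, Central=1

Standard divisor 406535/14 ≈ 29038.214; standard quotas: North 2.696, South 1.318, East 3.480, West 5.109, Central 1.396.
Rounding down gives 2, 1, 3, 5, 1 = 12 seats, so the divisor must be adjusted.
With modified divisor 25000: modified quotas North 3.132, South 1.531, East 4.042, West 5.934, Central 1.622.
Rounding down: North 3, South 1, East 4, West 5, Central 1 (total 14).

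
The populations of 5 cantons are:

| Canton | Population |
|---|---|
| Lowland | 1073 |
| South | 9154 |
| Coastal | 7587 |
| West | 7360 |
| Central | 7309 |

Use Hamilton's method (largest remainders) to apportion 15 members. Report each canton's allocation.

The standard divisor is 32483/15 ≈ 2165.533.
Standard quotas: Lowland 0.4955, South 4.2271, Coastal 3.5035, West 3.3987, Central 3.3752.
Lower quotas: Lowland 0, South 4, Coastal 3, West 3, Central 3 (sum 13, leaving 2 seats).
Remainders in descending order: Coastal 0.5035, Lowland 0.4955, West 0.3987, Central 0.3752, South 0.2271.
The surplus seats go to Coastal, Lowland.

Lowland 1, South 4, Coastal 4, West 3, Central 3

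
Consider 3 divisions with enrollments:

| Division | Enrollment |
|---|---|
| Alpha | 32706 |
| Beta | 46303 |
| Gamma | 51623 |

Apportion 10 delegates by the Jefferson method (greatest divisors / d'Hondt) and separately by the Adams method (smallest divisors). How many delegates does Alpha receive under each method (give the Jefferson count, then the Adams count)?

2 and 3

Jefferson: Alpha 2, Beta 4, Gamma 4.
Adams: Alpha 3, Beta 3, Gamma 4.
Alpha gets 2 under Jefferson and 3 under Adams.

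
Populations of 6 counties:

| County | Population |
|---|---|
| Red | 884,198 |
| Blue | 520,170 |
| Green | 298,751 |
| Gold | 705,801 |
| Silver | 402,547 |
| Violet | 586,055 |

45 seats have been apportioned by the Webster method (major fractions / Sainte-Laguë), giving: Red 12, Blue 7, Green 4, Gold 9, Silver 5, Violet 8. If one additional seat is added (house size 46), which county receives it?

Gold

Priority for the next seat is population ÷ (current seats + 0.5).
Priorities: Red 70735.840, Blue 69356.000, Green 66389.111, Gold 74294.842, Silver 73190.364, Violet 68947.647.
Highest priority: Gold.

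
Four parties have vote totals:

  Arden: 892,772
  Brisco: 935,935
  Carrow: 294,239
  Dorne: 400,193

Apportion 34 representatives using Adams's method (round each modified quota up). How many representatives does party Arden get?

Standard divisor 2523139/34 ≈ 74209.971; standard quotas: Arden 12.030, Brisco 12.612, Carrow 3.965, Dorne 5.393.
Rounding up gives 13, 13, 4, 6 = 36 seats, so the divisor must be adjusted.
With modified divisor 79000: modified quotas Arden 11.301, Brisco 11.847, Carrow 3.725, Dorne 5.066.
Rounding up: Arden 12, Brisco 12, Carrow 4, Dorne 6 (total 34).
Arden receives 12.

12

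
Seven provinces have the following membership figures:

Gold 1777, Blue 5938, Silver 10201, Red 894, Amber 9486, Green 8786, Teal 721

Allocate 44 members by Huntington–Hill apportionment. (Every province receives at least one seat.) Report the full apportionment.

With divisor 863: modified quotas Gold 2.059, Blue 6.881, Silver 11.820, Red 1.036, Amber 10.992, Green 10.181, Teal 0.835.
Geometric-mean thresholds: Gold √(2·3)=2.449, Blue √(6·7)=6.481, Silver √(11·12)=11.489, Red √(1·2)=1.414, Amber √(10·11)=10.488, Green √(10·11)=10.488, Teal (min 1).
Each quota rounded against its threshold gives Gold 2, Blue 7, Silver 12, Red 1, Amber 11, Green 10, Teal 1 (total 44).

Gold 2, Blue 7, Silver 12, Red 1, Amber 11, Green 10, Teal 1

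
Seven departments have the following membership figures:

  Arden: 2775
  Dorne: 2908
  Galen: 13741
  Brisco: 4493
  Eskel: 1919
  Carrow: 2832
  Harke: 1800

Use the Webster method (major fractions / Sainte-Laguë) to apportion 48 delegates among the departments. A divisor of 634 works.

With modified divisor 634: modified quotas Arden 4.377, Dorne 4.587, Galen 21.674, Brisco 7.087, Eskel 3.027, Carrow 4.467, Harke 2.839.
Rounding to the nearest integer: Arden 4, Dorne 5, Galen 22, Brisco 7, Eskel 3, Carrow 4, Harke 3 (total 48).

Arden 4, Dorne 5, Galen 22, Brisco 7, Eskel 3, Carrow 4, Harke 3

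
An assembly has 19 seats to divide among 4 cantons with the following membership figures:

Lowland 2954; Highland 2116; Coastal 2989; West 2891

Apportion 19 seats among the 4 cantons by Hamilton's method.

Standard divisor: 10950 ÷ 19 ≈ 576.316.
Standard quotas: Lowland 5.126, Highland 3.672, Coastal 5.186, West 5.016.
Lower quotas: Lowland 5, Highland 3, Coastal 5, West 5 (sum 18, leaving 1 seat).
Remainders in descending order: Highland 0.672, Coastal 0.186, Lowland 0.126, West 0.016.
Largest remainder: Highland receives the extra seat.

Lowland 5; Highland 4; Coastal 5; West 5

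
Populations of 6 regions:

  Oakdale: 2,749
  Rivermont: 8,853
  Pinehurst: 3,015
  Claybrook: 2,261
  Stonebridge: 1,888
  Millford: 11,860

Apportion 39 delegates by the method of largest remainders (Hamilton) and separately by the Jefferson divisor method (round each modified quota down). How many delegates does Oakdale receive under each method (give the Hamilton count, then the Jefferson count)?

Hamilton: Oakdale 4, Rivermont 11, Pinehurst 4, Claybrook 3, Stonebridge 2, Millford 15.
Jefferson: Oakdale 3, Rivermont 11, Pinehurst 4, Claybrook 3, Stonebridge 2, Millford 16.
Oakdale gets 4 under Hamilton and 3 under Jefferson.

4 and 3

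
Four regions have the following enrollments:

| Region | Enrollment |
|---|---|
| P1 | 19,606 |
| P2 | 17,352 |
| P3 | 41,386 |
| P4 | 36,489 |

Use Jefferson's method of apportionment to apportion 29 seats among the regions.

Standard divisor 114833/29 ≈ 3959.759; standard quotas: P1 4.951, P2 4.382, P3 10.452, P4 9.215.
Rounding down gives 4, 4, 10, 9 = 27 seats, so the divisor must be adjusted.
With modified divisor 3700: modified quotas P1 5.299, P2 4.690, P3 11.185, P4 9.862.
Rounding down: P1 5, P2 4, P3 11, P4 9 (total 29).

P1: 5; P2: 4; P3: 11; P4: 9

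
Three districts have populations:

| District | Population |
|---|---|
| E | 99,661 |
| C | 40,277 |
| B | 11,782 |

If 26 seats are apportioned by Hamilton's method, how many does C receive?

7

Standard divisor: 151720 ÷ 26 ≈ 5835.385.
Standard quotas: E 17.0787, C 6.9022, B 2.0191.
Lower quotas: E 17, C 6, B 2 (sum 25, leaving 1 seat).
Remainders in descending order: C 0.9022, E 0.0787, B 0.0191.
The surplus seat goes to C.
C receives 7.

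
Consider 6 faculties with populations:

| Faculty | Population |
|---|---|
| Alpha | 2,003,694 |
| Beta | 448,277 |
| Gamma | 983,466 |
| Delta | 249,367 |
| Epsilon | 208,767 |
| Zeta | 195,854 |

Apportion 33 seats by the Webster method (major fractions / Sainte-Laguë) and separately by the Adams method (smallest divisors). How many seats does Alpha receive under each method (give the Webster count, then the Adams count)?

16 and 15

Webster: Alpha 16, Beta 3, Gamma 8, Delta 2, Epsilon 2, Zeta 2.
Adams: Alpha 15, Beta 4, Gamma 8, Delta 2, Epsilon 2, Zeta 2.
Alpha gets 16 under Webster and 15 under Adams.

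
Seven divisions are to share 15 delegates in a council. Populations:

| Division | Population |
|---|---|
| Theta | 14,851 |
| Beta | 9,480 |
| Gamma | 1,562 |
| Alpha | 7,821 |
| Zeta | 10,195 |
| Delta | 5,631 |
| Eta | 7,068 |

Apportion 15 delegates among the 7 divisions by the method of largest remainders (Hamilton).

Theta=4, Beta=3, Gamma=0, Alpha=2, Zeta=3, Delta=1, Eta=2

The standard divisor is 56608/15 ≈ 3773.867.
Standard quotas: Theta 3.9352, Beta 2.5120, Gamma 0.4139, Alpha 2.0724, Zeta 2.7015, Delta 1.4921, Eta 1.8729.
Lower quotas: Theta 3, Beta 2, Gamma 0, Alpha 2, Zeta 2, Delta 1, Eta 1 (sum 11, leaving 4 seats).
Remainders in descending order: Theta 0.9352, Eta 0.8729, Zeta 0.7015, Beta 0.5120, Delta 0.4921, Gamma 0.4139, Alpha 0.0724.
The surplus seats go to Theta, Eta, Zeta, Beta.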